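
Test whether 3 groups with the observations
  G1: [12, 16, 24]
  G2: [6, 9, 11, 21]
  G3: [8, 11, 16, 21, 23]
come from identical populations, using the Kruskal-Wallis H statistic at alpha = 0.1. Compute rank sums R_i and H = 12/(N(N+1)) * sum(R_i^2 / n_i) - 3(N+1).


Step 1: Combine all N = 12 observations and assign midranks.
sorted (value, group, rank): (6,G2,1), (8,G3,2), (9,G2,3), (11,G2,4.5), (11,G3,4.5), (12,G1,6), (16,G1,7.5), (16,G3,7.5), (21,G2,9.5), (21,G3,9.5), (23,G3,11), (24,G1,12)
Step 2: Sum ranks within each group.
R_1 = 25.5 (n_1 = 3)
R_2 = 18 (n_2 = 4)
R_3 = 34.5 (n_3 = 5)
Step 3: H = 12/(N(N+1)) * sum(R_i^2/n_i) - 3(N+1)
     = 12/(12*13) * (25.5^2/3 + 18^2/4 + 34.5^2/5) - 3*13
     = 0.076923 * 535.8 - 39
     = 2.215385.
Step 4: Ties present; correction factor C = 1 - 18/(12^3 - 12) = 0.989510. Corrected H = 2.215385 / 0.989510 = 2.238869.
Step 5: Under H0, H ~ chi^2(2); p-value = 0.326464.
Step 6: alpha = 0.1. fail to reject H0.

H = 2.2389, df = 2, p = 0.326464, fail to reject H0.


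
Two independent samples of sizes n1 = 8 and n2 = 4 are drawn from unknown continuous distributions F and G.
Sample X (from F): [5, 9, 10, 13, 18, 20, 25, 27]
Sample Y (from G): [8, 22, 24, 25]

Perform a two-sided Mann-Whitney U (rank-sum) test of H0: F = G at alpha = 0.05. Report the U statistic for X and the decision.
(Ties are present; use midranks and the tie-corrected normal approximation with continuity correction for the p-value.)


Step 1: Combine and sort all 12 observations; assign midranks.
sorted (value, group): (5,X), (8,Y), (9,X), (10,X), (13,X), (18,X), (20,X), (22,Y), (24,Y), (25,X), (25,Y), (27,X)
ranks: 5->1, 8->2, 9->3, 10->4, 13->5, 18->6, 20->7, 22->8, 24->9, 25->10.5, 25->10.5, 27->12
Step 2: Rank sum for X: R1 = 1 + 3 + 4 + 5 + 6 + 7 + 10.5 + 12 = 48.5.
Step 3: U_X = R1 - n1(n1+1)/2 = 48.5 - 8*9/2 = 48.5 - 36 = 12.5.
       U_Y = n1*n2 - U_X = 32 - 12.5 = 19.5.
Step 4: Ties are present, so use the tie-corrected normal approximation (with continuity correction) for the p-value.
Step 5: p-value = 0.609759; compare to alpha = 0.05. fail to reject H0.

U_X = 12.5, p = 0.609759, fail to reject H0 at alpha = 0.05.


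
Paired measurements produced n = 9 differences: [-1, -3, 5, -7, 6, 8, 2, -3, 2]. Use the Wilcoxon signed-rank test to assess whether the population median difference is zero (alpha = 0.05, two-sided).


Step 1: Drop any zero differences (none here) and take |d_i|.
|d| = [1, 3, 5, 7, 6, 8, 2, 3, 2]
Step 2: Midrank |d_i| (ties get averaged ranks).
ranks: |1|->1, |3|->4.5, |5|->6, |7|->8, |6|->7, |8|->9, |2|->2.5, |3|->4.5, |2|->2.5
Step 3: Attach original signs; sum ranks with positive sign and with negative sign.
W+ = 6 + 7 + 9 + 2.5 + 2.5 = 27
W- = 1 + 4.5 + 8 + 4.5 = 18
(Check: W+ + W- = 45 should equal n(n+1)/2 = 45.)
Step 4: Test statistic W = min(W+, W-) = 18.
Step 5: Ties in |d|, so use the tie-corrected normal approximation.
        E[W] = n(n+1)/4 = 9*10/4 = 22.5.
        Tie groups: |d|=2 (t=2), |d|=3 (t=2); sum(t^3 - t) = 12.
        Var[W] = n(n+1)(2n+1)/24 - sum(t^3-t)/48 = 1710/24 - 12/48 = 71.
        z = (W - E[W]) / sqrt(Var[W]) = (18 - 22.5) / 8.4261 = -0.5341.
        Two-sided p = 2*Phi(z) = 0.593306.
Step 6: alpha = 0.05. fail to reject H0.

W+ = 27, W- = 18, W = min = 18, p = 0.593306, fail to reject H0.


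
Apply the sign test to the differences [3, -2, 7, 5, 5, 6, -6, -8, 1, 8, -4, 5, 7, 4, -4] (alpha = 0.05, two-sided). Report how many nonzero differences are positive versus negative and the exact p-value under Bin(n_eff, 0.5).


Step 1: Discard zero differences. Original n = 15; n_eff = number of nonzero differences = 15.
Nonzero differences (with sign): +3, -2, +7, +5, +5, +6, -6, -8, +1, +8, -4, +5, +7, +4, -4
Step 2: Count signs: positive = 10, negative = 5.
Step 3: Under H0: P(positive) = 0.5, so the number of positives S ~ Bin(15, 0.5).
Step 4: Two-sided exact p-value = sum of Bin(15,0.5) probabilities at or below the observed probability = 0.301758.
Step 5: alpha = 0.05. fail to reject H0.

n_eff = 15, pos = 10, neg = 5, p = 0.301758, fail to reject H0.


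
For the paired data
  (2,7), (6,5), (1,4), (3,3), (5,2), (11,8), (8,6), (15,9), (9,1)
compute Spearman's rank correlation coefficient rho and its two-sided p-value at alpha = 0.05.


Step 1: Rank x and y separately (midranks; no ties here).
rank(x): 2->2, 6->5, 1->1, 3->3, 5->4, 11->8, 8->6, 15->9, 9->7
rank(y): 7->7, 5->5, 4->4, 3->3, 2->2, 8->8, 6->6, 9->9, 1->1
Step 2: d_i = R_x(i) - R_y(i); compute d_i^2.
  (2-7)^2=25, (5-5)^2=0, (1-4)^2=9, (3-3)^2=0, (4-2)^2=4, (8-8)^2=0, (6-6)^2=0, (9-9)^2=0, (7-1)^2=36
sum(d^2) = 74.
Step 3: rho = 1 - 6*74 / (9*(9^2 - 1)) = 1 - 444/720 = 0.383333.
Step 4: Under H0, t = rho * sqrt((n-2)/(1-rho^2)) = 1.0981 ~ t(7).
Step 5: Two-sided p-value from the t-distribution with 7 df = 0.308495.
Step 6: alpha = 0.05. fail to reject H0.

rho = 0.3833, p = 0.308495, fail to reject H0 at alpha = 0.05.


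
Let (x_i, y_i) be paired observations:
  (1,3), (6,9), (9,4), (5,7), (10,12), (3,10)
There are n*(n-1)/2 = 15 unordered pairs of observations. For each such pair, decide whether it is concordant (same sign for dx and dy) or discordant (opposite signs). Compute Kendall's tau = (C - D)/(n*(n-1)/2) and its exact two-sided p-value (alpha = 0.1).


Step 1: Enumerate the 15 unordered pairs (i,j) with i<j and classify each by sign(x_j-x_i) * sign(y_j-y_i).
  (1,2):dx=+5,dy=+6->C; (1,3):dx=+8,dy=+1->C; (1,4):dx=+4,dy=+4->C; (1,5):dx=+9,dy=+9->C
  (1,6):dx=+2,dy=+7->C; (2,3):dx=+3,dy=-5->D; (2,4):dx=-1,dy=-2->C; (2,5):dx=+4,dy=+3->C
  (2,6):dx=-3,dy=+1->D; (3,4):dx=-4,dy=+3->D; (3,5):dx=+1,dy=+8->C; (3,6):dx=-6,dy=+6->D
  (4,5):dx=+5,dy=+5->C; (4,6):dx=-2,dy=+3->D; (5,6):dx=-7,dy=-2->C
Step 2: C = 10, D = 5, total pairs = 15.
Step 3: tau = (C - D)/(n(n-1)/2) = (10 - 5)/15 = 0.333333.
Step 4: Exact two-sided p-value (enumerate n! = 720 permutations of y under H0): p = 0.469444.
Step 5: alpha = 0.1. fail to reject H0.

tau_b = 0.3333 (C=10, D=5), p = 0.469444, fail to reject H0.


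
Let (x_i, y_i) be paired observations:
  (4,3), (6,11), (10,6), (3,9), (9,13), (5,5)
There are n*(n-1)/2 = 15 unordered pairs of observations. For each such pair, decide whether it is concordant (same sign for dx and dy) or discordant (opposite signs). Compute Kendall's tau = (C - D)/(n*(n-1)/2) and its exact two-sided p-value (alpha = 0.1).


Step 1: Enumerate the 15 unordered pairs (i,j) with i<j and classify each by sign(x_j-x_i) * sign(y_j-y_i).
  (1,2):dx=+2,dy=+8->C; (1,3):dx=+6,dy=+3->C; (1,4):dx=-1,dy=+6->D; (1,5):dx=+5,dy=+10->C
  (1,6):dx=+1,dy=+2->C; (2,3):dx=+4,dy=-5->D; (2,4):dx=-3,dy=-2->C; (2,5):dx=+3,dy=+2->C
  (2,6):dx=-1,dy=-6->C; (3,4):dx=-7,dy=+3->D; (3,5):dx=-1,dy=+7->D; (3,6):dx=-5,dy=-1->C
  (4,5):dx=+6,dy=+4->C; (4,6):dx=+2,dy=-4->D; (5,6):dx=-4,dy=-8->C
Step 2: C = 10, D = 5, total pairs = 15.
Step 3: tau = (C - D)/(n(n-1)/2) = (10 - 5)/15 = 0.333333.
Step 4: Exact two-sided p-value (enumerate n! = 720 permutations of y under H0): p = 0.469444.
Step 5: alpha = 0.1. fail to reject H0.

tau_b = 0.3333 (C=10, D=5), p = 0.469444, fail to reject H0.


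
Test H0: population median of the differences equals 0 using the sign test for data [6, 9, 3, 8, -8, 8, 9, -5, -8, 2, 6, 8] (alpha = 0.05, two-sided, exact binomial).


Step 1: Discard zero differences. Original n = 12; n_eff = number of nonzero differences = 12.
Nonzero differences (with sign): +6, +9, +3, +8, -8, +8, +9, -5, -8, +2, +6, +8
Step 2: Count signs: positive = 9, negative = 3.
Step 3: Under H0: P(positive) = 0.5, so the number of positives S ~ Bin(12, 0.5).
Step 4: Two-sided exact p-value = sum of Bin(12,0.5) probabilities at or below the observed probability = 0.145996.
Step 5: alpha = 0.05. fail to reject H0.

n_eff = 12, pos = 9, neg = 3, p = 0.145996, fail to reject H0.


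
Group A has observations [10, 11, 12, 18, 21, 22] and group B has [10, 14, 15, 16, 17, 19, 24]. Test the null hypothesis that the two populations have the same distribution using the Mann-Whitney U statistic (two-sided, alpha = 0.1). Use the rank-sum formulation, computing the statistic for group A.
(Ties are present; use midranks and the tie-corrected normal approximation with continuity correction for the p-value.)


Step 1: Combine and sort all 13 observations; assign midranks.
sorted (value, group): (10,X), (10,Y), (11,X), (12,X), (14,Y), (15,Y), (16,Y), (17,Y), (18,X), (19,Y), (21,X), (22,X), (24,Y)
ranks: 10->1.5, 10->1.5, 11->3, 12->4, 14->5, 15->6, 16->7, 17->8, 18->9, 19->10, 21->11, 22->12, 24->13
Step 2: Rank sum for X: R1 = 1.5 + 3 + 4 + 9 + 11 + 12 = 40.5.
Step 3: U_X = R1 - n1(n1+1)/2 = 40.5 - 6*7/2 = 40.5 - 21 = 19.5.
       U_Y = n1*n2 - U_X = 42 - 19.5 = 22.5.
Step 4: Ties are present, so use the tie-corrected normal approximation (with continuity correction) for the p-value.
Step 5: p-value = 0.886248; compare to alpha = 0.1. fail to reject H0.

U_X = 19.5, p = 0.886248, fail to reject H0 at alpha = 0.1.


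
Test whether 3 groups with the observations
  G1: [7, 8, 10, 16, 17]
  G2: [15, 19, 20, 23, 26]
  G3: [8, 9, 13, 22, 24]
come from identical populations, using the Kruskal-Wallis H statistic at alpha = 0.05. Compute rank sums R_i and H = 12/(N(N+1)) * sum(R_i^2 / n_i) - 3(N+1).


Step 1: Combine all N = 15 observations and assign midranks.
sorted (value, group, rank): (7,G1,1), (8,G1,2.5), (8,G3,2.5), (9,G3,4), (10,G1,5), (13,G3,6), (15,G2,7), (16,G1,8), (17,G1,9), (19,G2,10), (20,G2,11), (22,G3,12), (23,G2,13), (24,G3,14), (26,G2,15)
Step 2: Sum ranks within each group.
R_1 = 25.5 (n_1 = 5)
R_2 = 56 (n_2 = 5)
R_3 = 38.5 (n_3 = 5)
Step 3: H = 12/(N(N+1)) * sum(R_i^2/n_i) - 3(N+1)
     = 12/(15*16) * (25.5^2/5 + 56^2/5 + 38.5^2/5) - 3*16
     = 0.050000 * 1053.7 - 48
     = 4.685000.
Step 4: Ties present; correction factor C = 1 - 6/(15^3 - 15) = 0.998214. Corrected H = 4.685000 / 0.998214 = 4.693381.
Step 5: Under H0, H ~ chi^2(2); p-value = 0.095685.
Step 6: alpha = 0.05. fail to reject H0.

H = 4.6934, df = 2, p = 0.095685, fail to reject H0.


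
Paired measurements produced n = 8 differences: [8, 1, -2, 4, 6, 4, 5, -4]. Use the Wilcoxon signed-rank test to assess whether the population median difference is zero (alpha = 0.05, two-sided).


Step 1: Drop any zero differences (none here) and take |d_i|.
|d| = [8, 1, 2, 4, 6, 4, 5, 4]
Step 2: Midrank |d_i| (ties get averaged ranks).
ranks: |8|->8, |1|->1, |2|->2, |4|->4, |6|->7, |4|->4, |5|->6, |4|->4
Step 3: Attach original signs; sum ranks with positive sign and with negative sign.
W+ = 8 + 1 + 4 + 7 + 4 + 6 = 30
W- = 2 + 4 = 6
(Check: W+ + W- = 36 should equal n(n+1)/2 = 36.)
Step 4: Test statistic W = min(W+, W-) = 6.
Step 5: Ties in |d|, so use the tie-corrected normal approximation.
        E[W] = n(n+1)/4 = 8*9/4 = 18.
        Tie groups: |d|=4 (t=3); sum(t^3 - t) = 24.
        Var[W] = n(n+1)(2n+1)/24 - sum(t^3-t)/48 = 1224/24 - 24/48 = 50.5.
        z = (W - E[W]) / sqrt(Var[W]) = (6 - 18) / 7.1063 = -1.6886.
        Two-sided p = 2*Phi(z) = 0.091290.
Step 6: alpha = 0.05. fail to reject H0.

W+ = 30, W- = 6, W = min = 6, p = 0.091290, fail to reject H0.


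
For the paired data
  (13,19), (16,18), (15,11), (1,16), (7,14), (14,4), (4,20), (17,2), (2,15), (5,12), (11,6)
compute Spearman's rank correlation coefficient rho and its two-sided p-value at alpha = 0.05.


Step 1: Rank x and y separately (midranks; no ties here).
rank(x): 13->7, 16->10, 15->9, 1->1, 7->5, 14->8, 4->3, 17->11, 2->2, 5->4, 11->6
rank(y): 19->10, 18->9, 11->4, 16->8, 14->6, 4->2, 20->11, 2->1, 15->7, 12->5, 6->3
Step 2: d_i = R_x(i) - R_y(i); compute d_i^2.
  (7-10)^2=9, (10-9)^2=1, (9-4)^2=25, (1-8)^2=49, (5-6)^2=1, (8-2)^2=36, (3-11)^2=64, (11-1)^2=100, (2-7)^2=25, (4-5)^2=1, (6-3)^2=9
sum(d^2) = 320.
Step 3: rho = 1 - 6*320 / (11*(11^2 - 1)) = 1 - 1920/1320 = -0.454545.
Step 4: Under H0, t = rho * sqrt((n-2)/(1-rho^2)) = -1.5309 ~ t(9).
Step 5: Two-sided p-value from the t-distribution with 9 df = 0.160145.
Step 6: alpha = 0.05. fail to reject H0.

rho = -0.4545, p = 0.160145, fail to reject H0 at alpha = 0.05.


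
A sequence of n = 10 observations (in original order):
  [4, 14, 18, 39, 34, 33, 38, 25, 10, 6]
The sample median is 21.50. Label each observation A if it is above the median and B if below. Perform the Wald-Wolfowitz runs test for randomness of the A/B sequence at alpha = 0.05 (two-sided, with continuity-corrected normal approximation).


Step 1: Compute median = 21.50; label A = above, B = below.
Labels in order: BBBAAAAABB  (n_A = 5, n_B = 5)
Step 2: Count runs R = 3.
Step 3: Under H0 (random ordering), E[R] = 2*n_A*n_B/(n_A+n_B) + 1 = 2*5*5/10 + 1 = 6.0000.
        Var[R] = 2*n_A*n_B*(2*n_A*n_B - n_A - n_B) / ((n_A+n_B)^2 * (n_A+n_B-1)) = 2000/900 = 2.2222.
        SD[R] = 1.4907.
Step 4: Continuity-corrected z = (R + 0.5 - E[R]) / SD[R] = (3 + 0.5 - 6.0000) / 1.4907 = -1.6771.
Step 5: Two-sided p-value via normal approximation = 2*(1 - Phi(|z|)) = 0.093533.
Step 6: alpha = 0.05. fail to reject H0.

R = 3, z = -1.6771, p = 0.093533, fail to reject H0.


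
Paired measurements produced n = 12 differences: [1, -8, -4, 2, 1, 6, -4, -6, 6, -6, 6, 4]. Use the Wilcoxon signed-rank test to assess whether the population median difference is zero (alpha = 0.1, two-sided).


Step 1: Drop any zero differences (none here) and take |d_i|.
|d| = [1, 8, 4, 2, 1, 6, 4, 6, 6, 6, 6, 4]
Step 2: Midrank |d_i| (ties get averaged ranks).
ranks: |1|->1.5, |8|->12, |4|->5, |2|->3, |1|->1.5, |6|->9, |4|->5, |6|->9, |6|->9, |6|->9, |6|->9, |4|->5
Step 3: Attach original signs; sum ranks with positive sign and with negative sign.
W+ = 1.5 + 3 + 1.5 + 9 + 9 + 9 + 5 = 38
W- = 12 + 5 + 5 + 9 + 9 = 40
(Check: W+ + W- = 78 should equal n(n+1)/2 = 78.)
Step 4: Test statistic W = min(W+, W-) = 38.
Step 5: Ties in |d|, so use the tie-corrected normal approximation.
        E[W] = n(n+1)/4 = 12*13/4 = 39.
        Tie groups: |d|=1 (t=2), |d|=4 (t=3), |d|=6 (t=5); sum(t^3 - t) = 150.
        Var[W] = n(n+1)(2n+1)/24 - sum(t^3-t)/48 = 3900/24 - 150/48 = 159.375.
        z = (W - E[W]) / sqrt(Var[W]) = (38 - 39) / 12.6244 = -0.0792.
        Two-sided p = 2*Phi(z) = 0.936864.
Step 6: alpha = 0.1. fail to reject H0.

W+ = 38, W- = 40, W = min = 38, p = 0.936864, fail to reject H0.


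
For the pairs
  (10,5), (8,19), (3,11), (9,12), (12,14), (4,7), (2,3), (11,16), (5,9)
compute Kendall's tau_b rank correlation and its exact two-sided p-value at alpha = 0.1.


Step 1: Enumerate the 36 unordered pairs (i,j) with i<j and classify each by sign(x_j-x_i) * sign(y_j-y_i).
  (1,2):dx=-2,dy=+14->D; (1,3):dx=-7,dy=+6->D; (1,4):dx=-1,dy=+7->D; (1,5):dx=+2,dy=+9->C
  (1,6):dx=-6,dy=+2->D; (1,7):dx=-8,dy=-2->C; (1,8):dx=+1,dy=+11->C; (1,9):dx=-5,dy=+4->D
  (2,3):dx=-5,dy=-8->C; (2,4):dx=+1,dy=-7->D; (2,5):dx=+4,dy=-5->D; (2,6):dx=-4,dy=-12->C
  (2,7):dx=-6,dy=-16->C; (2,8):dx=+3,dy=-3->D; (2,9):dx=-3,dy=-10->C; (3,4):dx=+6,dy=+1->C
  (3,5):dx=+9,dy=+3->C; (3,6):dx=+1,dy=-4->D; (3,7):dx=-1,dy=-8->C; (3,8):dx=+8,dy=+5->C
  (3,9):dx=+2,dy=-2->D; (4,5):dx=+3,dy=+2->C; (4,6):dx=-5,dy=-5->C; (4,7):dx=-7,dy=-9->C
  (4,8):dx=+2,dy=+4->C; (4,9):dx=-4,dy=-3->C; (5,6):dx=-8,dy=-7->C; (5,7):dx=-10,dy=-11->C
  (5,8):dx=-1,dy=+2->D; (5,9):dx=-7,dy=-5->C; (6,7):dx=-2,dy=-4->C; (6,8):dx=+7,dy=+9->C
  (6,9):dx=+1,dy=+2->C; (7,8):dx=+9,dy=+13->C; (7,9):dx=+3,dy=+6->C; (8,9):dx=-6,dy=-7->C
Step 2: C = 25, D = 11, total pairs = 36.
Step 3: tau = (C - D)/(n(n-1)/2) = (25 - 11)/36 = 0.388889.
Step 4: Exact two-sided p-value (enumerate n! = 362880 permutations of y under H0): p = 0.180181.
Step 5: alpha = 0.1. fail to reject H0.

tau_b = 0.3889 (C=25, D=11), p = 0.180181, fail to reject H0.


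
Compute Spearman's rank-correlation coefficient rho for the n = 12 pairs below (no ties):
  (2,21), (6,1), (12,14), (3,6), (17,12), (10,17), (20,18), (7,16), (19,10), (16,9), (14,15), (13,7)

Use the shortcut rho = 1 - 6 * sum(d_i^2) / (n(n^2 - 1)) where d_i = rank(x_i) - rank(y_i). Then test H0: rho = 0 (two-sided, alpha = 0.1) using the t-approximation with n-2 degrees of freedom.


Step 1: Rank x and y separately (midranks; no ties here).
rank(x): 2->1, 6->3, 12->6, 3->2, 17->10, 10->5, 20->12, 7->4, 19->11, 16->9, 14->8, 13->7
rank(y): 21->12, 1->1, 14->7, 6->2, 12->6, 17->10, 18->11, 16->9, 10->5, 9->4, 15->8, 7->3
Step 2: d_i = R_x(i) - R_y(i); compute d_i^2.
  (1-12)^2=121, (3-1)^2=4, (6-7)^2=1, (2-2)^2=0, (10-6)^2=16, (5-10)^2=25, (12-11)^2=1, (4-9)^2=25, (11-5)^2=36, (9-4)^2=25, (8-8)^2=0, (7-3)^2=16
sum(d^2) = 270.
Step 3: rho = 1 - 6*270 / (12*(12^2 - 1)) = 1 - 1620/1716 = 0.055944.
Step 4: Under H0, t = rho * sqrt((n-2)/(1-rho^2)) = 0.1772 ~ t(10).
Step 5: Two-sided p-value from the t-distribution with 10 df = 0.862898.
Step 6: alpha = 0.1. fail to reject H0.

rho = 0.0559, p = 0.862898, fail to reject H0 at alpha = 0.1.


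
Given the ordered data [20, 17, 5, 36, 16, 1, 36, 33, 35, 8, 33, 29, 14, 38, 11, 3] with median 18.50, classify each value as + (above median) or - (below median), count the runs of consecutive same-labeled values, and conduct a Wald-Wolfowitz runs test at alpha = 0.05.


Step 1: Compute median = 18.50; label A = above, B = below.
Labels in order: ABBABBAAABAABABB  (n_A = 8, n_B = 8)
Step 2: Count runs R = 10.
Step 3: Under H0 (random ordering), E[R] = 2*n_A*n_B/(n_A+n_B) + 1 = 2*8*8/16 + 1 = 9.0000.
        Var[R] = 2*n_A*n_B*(2*n_A*n_B - n_A - n_B) / ((n_A+n_B)^2 * (n_A+n_B-1)) = 14336/3840 = 3.7333.
        SD[R] = 1.9322.
Step 4: Continuity-corrected z = (R - 0.5 - E[R]) / SD[R] = (10 - 0.5 - 9.0000) / 1.9322 = 0.2588.
Step 5: Two-sided p-value via normal approximation = 2*(1 - Phi(|z|)) = 0.795809.
Step 6: alpha = 0.05. fail to reject H0.

R = 10, z = 0.2588, p = 0.795809, fail to reject H0.


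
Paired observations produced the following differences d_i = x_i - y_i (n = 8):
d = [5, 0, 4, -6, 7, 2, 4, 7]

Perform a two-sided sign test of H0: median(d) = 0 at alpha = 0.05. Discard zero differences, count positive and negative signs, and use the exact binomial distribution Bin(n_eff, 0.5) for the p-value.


Step 1: Discard zero differences. Original n = 8; n_eff = number of nonzero differences = 7.
Nonzero differences (with sign): +5, +4, -6, +7, +2, +4, +7
Step 2: Count signs: positive = 6, negative = 1.
Step 3: Under H0: P(positive) = 0.5, so the number of positives S ~ Bin(7, 0.5).
Step 4: Two-sided exact p-value = sum of Bin(7,0.5) probabilities at or below the observed probability = 0.125000.
Step 5: alpha = 0.05. fail to reject H0.

n_eff = 7, pos = 6, neg = 1, p = 0.125000, fail to reject H0.


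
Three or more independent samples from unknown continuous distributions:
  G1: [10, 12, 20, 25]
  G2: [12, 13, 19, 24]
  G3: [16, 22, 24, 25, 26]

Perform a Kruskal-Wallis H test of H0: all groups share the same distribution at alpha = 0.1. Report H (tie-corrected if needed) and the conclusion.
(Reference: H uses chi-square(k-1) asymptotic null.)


Step 1: Combine all N = 13 observations and assign midranks.
sorted (value, group, rank): (10,G1,1), (12,G1,2.5), (12,G2,2.5), (13,G2,4), (16,G3,5), (19,G2,6), (20,G1,7), (22,G3,8), (24,G2,9.5), (24,G3,9.5), (25,G1,11.5), (25,G3,11.5), (26,G3,13)
Step 2: Sum ranks within each group.
R_1 = 22 (n_1 = 4)
R_2 = 22 (n_2 = 4)
R_3 = 47 (n_3 = 5)
Step 3: H = 12/(N(N+1)) * sum(R_i^2/n_i) - 3(N+1)
     = 12/(13*14) * (22^2/4 + 22^2/4 + 47^2/5) - 3*14
     = 0.065934 * 683.8 - 42
     = 3.085714.
Step 4: Ties present; correction factor C = 1 - 18/(13^3 - 13) = 0.991758. Corrected H = 3.085714 / 0.991758 = 3.111357.
Step 5: Under H0, H ~ chi^2(2); p-value = 0.211046.
Step 6: alpha = 0.1. fail to reject H0.

H = 3.1114, df = 2, p = 0.211046, fail to reject H0.


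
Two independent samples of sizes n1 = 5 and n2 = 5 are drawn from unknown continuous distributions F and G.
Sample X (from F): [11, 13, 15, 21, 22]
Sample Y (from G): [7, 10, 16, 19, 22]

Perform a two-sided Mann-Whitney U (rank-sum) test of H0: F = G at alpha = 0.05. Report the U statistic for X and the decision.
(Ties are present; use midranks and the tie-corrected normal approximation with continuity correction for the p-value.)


Step 1: Combine and sort all 10 observations; assign midranks.
sorted (value, group): (7,Y), (10,Y), (11,X), (13,X), (15,X), (16,Y), (19,Y), (21,X), (22,X), (22,Y)
ranks: 7->1, 10->2, 11->3, 13->4, 15->5, 16->6, 19->7, 21->8, 22->9.5, 22->9.5
Step 2: Rank sum for X: R1 = 3 + 4 + 5 + 8 + 9.5 = 29.5.
Step 3: U_X = R1 - n1(n1+1)/2 = 29.5 - 5*6/2 = 29.5 - 15 = 14.5.
       U_Y = n1*n2 - U_X = 25 - 14.5 = 10.5.
Step 4: Ties are present, so use the tie-corrected normal approximation (with continuity correction) for the p-value.
Step 5: p-value = 0.753298; compare to alpha = 0.05. fail to reject H0.

U_X = 14.5, p = 0.753298, fail to reject H0 at alpha = 0.05.


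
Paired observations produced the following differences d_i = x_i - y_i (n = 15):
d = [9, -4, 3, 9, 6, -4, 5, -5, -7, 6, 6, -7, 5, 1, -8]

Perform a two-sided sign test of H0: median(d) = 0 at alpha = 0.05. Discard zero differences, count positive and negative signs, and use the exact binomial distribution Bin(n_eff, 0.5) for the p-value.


Step 1: Discard zero differences. Original n = 15; n_eff = number of nonzero differences = 15.
Nonzero differences (with sign): +9, -4, +3, +9, +6, -4, +5, -5, -7, +6, +6, -7, +5, +1, -8
Step 2: Count signs: positive = 9, negative = 6.
Step 3: Under H0: P(positive) = 0.5, so the number of positives S ~ Bin(15, 0.5).
Step 4: Two-sided exact p-value = sum of Bin(15,0.5) probabilities at or below the observed probability = 0.607239.
Step 5: alpha = 0.05. fail to reject H0.

n_eff = 15, pos = 9, neg = 6, p = 0.607239, fail to reject H0.


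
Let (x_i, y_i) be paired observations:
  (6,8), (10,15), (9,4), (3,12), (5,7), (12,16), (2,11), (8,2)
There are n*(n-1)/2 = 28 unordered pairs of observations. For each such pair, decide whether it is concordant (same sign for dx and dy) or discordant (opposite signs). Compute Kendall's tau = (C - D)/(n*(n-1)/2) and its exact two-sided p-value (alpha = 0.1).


Step 1: Enumerate the 28 unordered pairs (i,j) with i<j and classify each by sign(x_j-x_i) * sign(y_j-y_i).
  (1,2):dx=+4,dy=+7->C; (1,3):dx=+3,dy=-4->D; (1,4):dx=-3,dy=+4->D; (1,5):dx=-1,dy=-1->C
  (1,6):dx=+6,dy=+8->C; (1,7):dx=-4,dy=+3->D; (1,8):dx=+2,dy=-6->D; (2,3):dx=-1,dy=-11->C
  (2,4):dx=-7,dy=-3->C; (2,5):dx=-5,dy=-8->C; (2,6):dx=+2,dy=+1->C; (2,7):dx=-8,dy=-4->C
  (2,8):dx=-2,dy=-13->C; (3,4):dx=-6,dy=+8->D; (3,5):dx=-4,dy=+3->D; (3,6):dx=+3,dy=+12->C
  (3,7):dx=-7,dy=+7->D; (3,8):dx=-1,dy=-2->C; (4,5):dx=+2,dy=-5->D; (4,6):dx=+9,dy=+4->C
  (4,7):dx=-1,dy=-1->C; (4,8):dx=+5,dy=-10->D; (5,6):dx=+7,dy=+9->C; (5,7):dx=-3,dy=+4->D
  (5,8):dx=+3,dy=-5->D; (6,7):dx=-10,dy=-5->C; (6,8):dx=-4,dy=-14->C; (7,8):dx=+6,dy=-9->D
Step 2: C = 16, D = 12, total pairs = 28.
Step 3: tau = (C - D)/(n(n-1)/2) = (16 - 12)/28 = 0.142857.
Step 4: Exact two-sided p-value (enumerate n! = 40320 permutations of y under H0): p = 0.719544.
Step 5: alpha = 0.1. fail to reject H0.

tau_b = 0.1429 (C=16, D=12), p = 0.719544, fail to reject H0.


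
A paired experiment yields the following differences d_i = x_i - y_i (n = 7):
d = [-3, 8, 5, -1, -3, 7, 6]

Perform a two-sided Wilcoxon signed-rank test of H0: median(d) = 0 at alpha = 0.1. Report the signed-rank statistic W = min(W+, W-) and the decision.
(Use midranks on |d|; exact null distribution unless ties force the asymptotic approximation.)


Step 1: Drop any zero differences (none here) and take |d_i|.
|d| = [3, 8, 5, 1, 3, 7, 6]
Step 2: Midrank |d_i| (ties get averaged ranks).
ranks: |3|->2.5, |8|->7, |5|->4, |1|->1, |3|->2.5, |7|->6, |6|->5
Step 3: Attach original signs; sum ranks with positive sign and with negative sign.
W+ = 7 + 4 + 6 + 5 = 22
W- = 2.5 + 1 + 2.5 = 6
(Check: W+ + W- = 28 should equal n(n+1)/2 = 28.)
Step 4: Test statistic W = min(W+, W-) = 6.
Step 5: Ties in |d|, so use the tie-corrected normal approximation.
        E[W] = n(n+1)/4 = 7*8/4 = 14.
        Tie groups: |d|=3 (t=2); sum(t^3 - t) = 6.
        Var[W] = n(n+1)(2n+1)/24 - sum(t^3-t)/48 = 840/24 - 6/48 = 34.875.
        z = (W - E[W]) / sqrt(Var[W]) = (6 - 14) / 5.9055 = -1.3547.
        Two-sided p = 2*Phi(z) = 0.175523.
Step 6: alpha = 0.1. fail to reject H0.

W+ = 22, W- = 6, W = min = 6, p = 0.175523, fail to reject H0.


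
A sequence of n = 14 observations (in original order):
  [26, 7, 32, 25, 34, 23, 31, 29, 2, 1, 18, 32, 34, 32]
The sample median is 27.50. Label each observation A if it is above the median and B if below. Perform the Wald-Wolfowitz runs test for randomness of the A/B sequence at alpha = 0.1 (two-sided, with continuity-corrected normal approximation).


Step 1: Compute median = 27.50; label A = above, B = below.
Labels in order: BBABABAABBBAAA  (n_A = 7, n_B = 7)
Step 2: Count runs R = 8.
Step 3: Under H0 (random ordering), E[R] = 2*n_A*n_B/(n_A+n_B) + 1 = 2*7*7/14 + 1 = 8.0000.
        Var[R] = 2*n_A*n_B*(2*n_A*n_B - n_A - n_B) / ((n_A+n_B)^2 * (n_A+n_B-1)) = 8232/2548 = 3.2308.
        SD[R] = 1.7974.
Step 4: R = E[R], so z = 0 with no continuity correction.
Step 5: Two-sided p-value via normal approximation = 2*(1 - Phi(|z|)) = 1.000000.
Step 6: alpha = 0.1. fail to reject H0.

R = 8, z = 0.0000, p = 1.000000, fail to reject H0.


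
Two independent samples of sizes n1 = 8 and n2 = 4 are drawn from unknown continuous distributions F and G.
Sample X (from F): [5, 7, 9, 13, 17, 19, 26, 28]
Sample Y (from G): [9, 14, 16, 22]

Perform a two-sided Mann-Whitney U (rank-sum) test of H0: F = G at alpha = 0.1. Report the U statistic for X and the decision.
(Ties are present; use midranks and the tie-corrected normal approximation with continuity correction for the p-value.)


Step 1: Combine and sort all 12 observations; assign midranks.
sorted (value, group): (5,X), (7,X), (9,X), (9,Y), (13,X), (14,Y), (16,Y), (17,X), (19,X), (22,Y), (26,X), (28,X)
ranks: 5->1, 7->2, 9->3.5, 9->3.5, 13->5, 14->6, 16->7, 17->8, 19->9, 22->10, 26->11, 28->12
Step 2: Rank sum for X: R1 = 1 + 2 + 3.5 + 5 + 8 + 9 + 11 + 12 = 51.5.
Step 3: U_X = R1 - n1(n1+1)/2 = 51.5 - 8*9/2 = 51.5 - 36 = 15.5.
       U_Y = n1*n2 - U_X = 32 - 15.5 = 16.5.
Step 4: Ties are present, so use the tie-corrected normal approximation (with continuity correction) for the p-value.
Step 5: p-value = 1.000000; compare to alpha = 0.1. fail to reject H0.

U_X = 15.5, p = 1.000000, fail to reject H0 at alpha = 0.1.


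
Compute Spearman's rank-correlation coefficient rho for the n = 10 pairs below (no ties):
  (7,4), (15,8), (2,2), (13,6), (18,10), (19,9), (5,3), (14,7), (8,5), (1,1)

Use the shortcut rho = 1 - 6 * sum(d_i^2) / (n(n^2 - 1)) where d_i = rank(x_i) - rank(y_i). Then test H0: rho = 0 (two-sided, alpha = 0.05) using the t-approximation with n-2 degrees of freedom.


Step 1: Rank x and y separately (midranks; no ties here).
rank(x): 7->4, 15->8, 2->2, 13->6, 18->9, 19->10, 5->3, 14->7, 8->5, 1->1
rank(y): 4->4, 8->8, 2->2, 6->6, 10->10, 9->9, 3->3, 7->7, 5->5, 1->1
Step 2: d_i = R_x(i) - R_y(i); compute d_i^2.
  (4-4)^2=0, (8-8)^2=0, (2-2)^2=0, (6-6)^2=0, (9-10)^2=1, (10-9)^2=1, (3-3)^2=0, (7-7)^2=0, (5-5)^2=0, (1-1)^2=0
sum(d^2) = 2.
Step 3: rho = 1 - 6*2 / (10*(10^2 - 1)) = 1 - 12/990 = 0.987879.
Step 4: Under H0, t = rho * sqrt((n-2)/(1-rho^2)) = 18.0003 ~ t(8).
Step 5: Two-sided p-value from the t-distribution with 8 df = 0.000000.
Step 6: alpha = 0.05. reject H0.

rho = 0.9879, p = 0.000000, reject H0 at alpha = 0.05.


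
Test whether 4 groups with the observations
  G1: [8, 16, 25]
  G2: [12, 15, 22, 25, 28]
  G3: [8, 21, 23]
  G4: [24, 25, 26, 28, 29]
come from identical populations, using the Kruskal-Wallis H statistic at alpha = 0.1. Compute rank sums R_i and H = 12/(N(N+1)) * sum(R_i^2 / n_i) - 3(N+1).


Step 1: Combine all N = 16 observations and assign midranks.
sorted (value, group, rank): (8,G1,1.5), (8,G3,1.5), (12,G2,3), (15,G2,4), (16,G1,5), (21,G3,6), (22,G2,7), (23,G3,8), (24,G4,9), (25,G1,11), (25,G2,11), (25,G4,11), (26,G4,13), (28,G2,14.5), (28,G4,14.5), (29,G4,16)
Step 2: Sum ranks within each group.
R_1 = 17.5 (n_1 = 3)
R_2 = 39.5 (n_2 = 5)
R_3 = 15.5 (n_3 = 3)
R_4 = 63.5 (n_4 = 5)
Step 3: H = 12/(N(N+1)) * sum(R_i^2/n_i) - 3(N+1)
     = 12/(16*17) * (17.5^2/3 + 39.5^2/5 + 15.5^2/3 + 63.5^2/5) - 3*17
     = 0.044118 * 1300.67 - 51
     = 6.382353.
Step 4: Ties present; correction factor C = 1 - 36/(16^3 - 16) = 0.991176. Corrected H = 6.382353 / 0.991176 = 6.439169.
Step 5: Under H0, H ~ chi^2(3); p-value = 0.092093.
Step 6: alpha = 0.1. reject H0.

H = 6.4392, df = 3, p = 0.092093, reject H0.


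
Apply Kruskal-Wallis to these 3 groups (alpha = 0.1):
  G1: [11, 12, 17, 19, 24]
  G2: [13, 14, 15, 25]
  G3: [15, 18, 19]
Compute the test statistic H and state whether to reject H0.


Step 1: Combine all N = 12 observations and assign midranks.
sorted (value, group, rank): (11,G1,1), (12,G1,2), (13,G2,3), (14,G2,4), (15,G2,5.5), (15,G3,5.5), (17,G1,7), (18,G3,8), (19,G1,9.5), (19,G3,9.5), (24,G1,11), (25,G2,12)
Step 2: Sum ranks within each group.
R_1 = 30.5 (n_1 = 5)
R_2 = 24.5 (n_2 = 4)
R_3 = 23 (n_3 = 3)
Step 3: H = 12/(N(N+1)) * sum(R_i^2/n_i) - 3(N+1)
     = 12/(12*13) * (30.5^2/5 + 24.5^2/4 + 23^2/3) - 3*13
     = 0.076923 * 512.446 - 39
     = 0.418910.
Step 4: Ties present; correction factor C = 1 - 12/(12^3 - 12) = 0.993007. Corrected H = 0.418910 / 0.993007 = 0.421860.
Step 5: Under H0, H ~ chi^2(2); p-value = 0.809831.
Step 6: alpha = 0.1. fail to reject H0.

H = 0.4219, df = 2, p = 0.809831, fail to reject H0.


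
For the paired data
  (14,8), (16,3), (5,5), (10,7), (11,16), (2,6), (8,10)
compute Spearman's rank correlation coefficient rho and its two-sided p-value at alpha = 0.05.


Step 1: Rank x and y separately (midranks; no ties here).
rank(x): 14->6, 16->7, 5->2, 10->4, 11->5, 2->1, 8->3
rank(y): 8->5, 3->1, 5->2, 7->4, 16->7, 6->3, 10->6
Step 2: d_i = R_x(i) - R_y(i); compute d_i^2.
  (6-5)^2=1, (7-1)^2=36, (2-2)^2=0, (4-4)^2=0, (5-7)^2=4, (1-3)^2=4, (3-6)^2=9
sum(d^2) = 54.
Step 3: rho = 1 - 6*54 / (7*(7^2 - 1)) = 1 - 324/336 = 0.035714.
Step 4: Under H0, t = rho * sqrt((n-2)/(1-rho^2)) = 0.0799 ~ t(5).
Step 5: Two-sided p-value from the t-distribution with 5 df = 0.939408.
Step 6: alpha = 0.05. fail to reject H0.

rho = 0.0357, p = 0.939408, fail to reject H0 at alpha = 0.05.


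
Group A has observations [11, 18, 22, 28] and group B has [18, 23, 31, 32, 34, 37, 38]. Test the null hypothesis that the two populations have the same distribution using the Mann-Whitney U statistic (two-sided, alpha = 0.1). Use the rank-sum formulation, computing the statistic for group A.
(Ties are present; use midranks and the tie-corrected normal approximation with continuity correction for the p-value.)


Step 1: Combine and sort all 11 observations; assign midranks.
sorted (value, group): (11,X), (18,X), (18,Y), (22,X), (23,Y), (28,X), (31,Y), (32,Y), (34,Y), (37,Y), (38,Y)
ranks: 11->1, 18->2.5, 18->2.5, 22->4, 23->5, 28->6, 31->7, 32->8, 34->9, 37->10, 38->11
Step 2: Rank sum for X: R1 = 1 + 2.5 + 4 + 6 = 13.5.
Step 3: U_X = R1 - n1(n1+1)/2 = 13.5 - 4*5/2 = 13.5 - 10 = 3.5.
       U_Y = n1*n2 - U_X = 28 - 3.5 = 24.5.
Step 4: Ties are present, so use the tie-corrected normal approximation (with continuity correction) for the p-value.
Step 5: p-value = 0.058207; compare to alpha = 0.1. reject H0.

U_X = 3.5, p = 0.058207, reject H0 at alpha = 0.1.


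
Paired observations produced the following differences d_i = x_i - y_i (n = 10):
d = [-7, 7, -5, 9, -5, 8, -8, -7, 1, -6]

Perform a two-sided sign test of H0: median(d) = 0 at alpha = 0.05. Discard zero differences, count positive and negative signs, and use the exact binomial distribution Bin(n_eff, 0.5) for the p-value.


Step 1: Discard zero differences. Original n = 10; n_eff = number of nonzero differences = 10.
Nonzero differences (with sign): -7, +7, -5, +9, -5, +8, -8, -7, +1, -6
Step 2: Count signs: positive = 4, negative = 6.
Step 3: Under H0: P(positive) = 0.5, so the number of positives S ~ Bin(10, 0.5).
Step 4: Two-sided exact p-value = sum of Bin(10,0.5) probabilities at or below the observed probability = 0.753906.
Step 5: alpha = 0.05. fail to reject H0.

n_eff = 10, pos = 4, neg = 6, p = 0.753906, fail to reject H0.


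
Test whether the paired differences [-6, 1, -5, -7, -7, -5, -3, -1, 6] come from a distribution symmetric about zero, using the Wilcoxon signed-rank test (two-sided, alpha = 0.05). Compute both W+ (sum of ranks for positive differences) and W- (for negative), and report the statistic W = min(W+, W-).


Step 1: Drop any zero differences (none here) and take |d_i|.
|d| = [6, 1, 5, 7, 7, 5, 3, 1, 6]
Step 2: Midrank |d_i| (ties get averaged ranks).
ranks: |6|->6.5, |1|->1.5, |5|->4.5, |7|->8.5, |7|->8.5, |5|->4.5, |3|->3, |1|->1.5, |6|->6.5
Step 3: Attach original signs; sum ranks with positive sign and with negative sign.
W+ = 1.5 + 6.5 = 8
W- = 6.5 + 4.5 + 8.5 + 8.5 + 4.5 + 3 + 1.5 = 37
(Check: W+ + W- = 45 should equal n(n+1)/2 = 45.)
Step 4: Test statistic W = min(W+, W-) = 8.
Step 5: Ties in |d|, so use the tie-corrected normal approximation.
        E[W] = n(n+1)/4 = 9*10/4 = 22.5.
        Tie groups: |d|=1 (t=2), |d|=5 (t=2), |d|=6 (t=2), |d|=7 (t=2); sum(t^3 - t) = 24.
        Var[W] = n(n+1)(2n+1)/24 - sum(t^3-t)/48 = 1710/24 - 24/48 = 70.75.
        z = (W - E[W]) / sqrt(Var[W]) = (8 - 22.5) / 8.4113 = -1.7239.
        Two-sided p = 2*Phi(z) = 0.084731.
Step 6: alpha = 0.05. fail to reject H0.

W+ = 8, W- = 37, W = min = 8, p = 0.084731, fail to reject H0.


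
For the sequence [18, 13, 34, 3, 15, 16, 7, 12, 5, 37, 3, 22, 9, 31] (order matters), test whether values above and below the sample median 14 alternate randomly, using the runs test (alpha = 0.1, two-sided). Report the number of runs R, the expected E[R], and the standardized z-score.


Step 1: Compute median = 14; label A = above, B = below.
Labels in order: ABABAABBBABABA  (n_A = 7, n_B = 7)
Step 2: Count runs R = 11.
Step 3: Under H0 (random ordering), E[R] = 2*n_A*n_B/(n_A+n_B) + 1 = 2*7*7/14 + 1 = 8.0000.
        Var[R] = 2*n_A*n_B*(2*n_A*n_B - n_A - n_B) / ((n_A+n_B)^2 * (n_A+n_B-1)) = 8232/2548 = 3.2308.
        SD[R] = 1.7974.
Step 4: Continuity-corrected z = (R - 0.5 - E[R]) / SD[R] = (11 - 0.5 - 8.0000) / 1.7974 = 1.3909.
Step 5: Two-sided p-value via normal approximation = 2*(1 - Phi(|z|)) = 0.164264.
Step 6: alpha = 0.1. fail to reject H0.

R = 11, z = 1.3909, p = 0.164264, fail to reject H0.


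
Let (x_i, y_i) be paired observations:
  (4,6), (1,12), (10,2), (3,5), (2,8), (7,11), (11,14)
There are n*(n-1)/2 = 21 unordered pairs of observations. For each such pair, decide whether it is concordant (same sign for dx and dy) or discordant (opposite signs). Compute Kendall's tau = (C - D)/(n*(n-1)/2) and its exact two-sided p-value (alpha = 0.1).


Step 1: Enumerate the 21 unordered pairs (i,j) with i<j and classify each by sign(x_j-x_i) * sign(y_j-y_i).
  (1,2):dx=-3,dy=+6->D; (1,3):dx=+6,dy=-4->D; (1,4):dx=-1,dy=-1->C; (1,5):dx=-2,dy=+2->D
  (1,6):dx=+3,dy=+5->C; (1,7):dx=+7,dy=+8->C; (2,3):dx=+9,dy=-10->D; (2,4):dx=+2,dy=-7->D
  (2,5):dx=+1,dy=-4->D; (2,6):dx=+6,dy=-1->D; (2,7):dx=+10,dy=+2->C; (3,4):dx=-7,dy=+3->D
  (3,5):dx=-8,dy=+6->D; (3,6):dx=-3,dy=+9->D; (3,7):dx=+1,dy=+12->C; (4,5):dx=-1,dy=+3->D
  (4,6):dx=+4,dy=+6->C; (4,7):dx=+8,dy=+9->C; (5,6):dx=+5,dy=+3->C; (5,7):dx=+9,dy=+6->C
  (6,7):dx=+4,dy=+3->C
Step 2: C = 10, D = 11, total pairs = 21.
Step 3: tau = (C - D)/(n(n-1)/2) = (10 - 11)/21 = -0.047619.
Step 4: Exact two-sided p-value (enumerate n! = 5040 permutations of y under H0): p = 1.000000.
Step 5: alpha = 0.1. fail to reject H0.

tau_b = -0.0476 (C=10, D=11), p = 1.000000, fail to reject H0.


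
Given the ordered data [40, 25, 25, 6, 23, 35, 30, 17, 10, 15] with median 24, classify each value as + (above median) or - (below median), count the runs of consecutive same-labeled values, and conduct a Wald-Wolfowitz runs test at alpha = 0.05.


Step 1: Compute median = 24; label A = above, B = below.
Labels in order: AAABBAABBB  (n_A = 5, n_B = 5)
Step 2: Count runs R = 4.
Step 3: Under H0 (random ordering), E[R] = 2*n_A*n_B/(n_A+n_B) + 1 = 2*5*5/10 + 1 = 6.0000.
        Var[R] = 2*n_A*n_B*(2*n_A*n_B - n_A - n_B) / ((n_A+n_B)^2 * (n_A+n_B-1)) = 2000/900 = 2.2222.
        SD[R] = 1.4907.
Step 4: Continuity-corrected z = (R + 0.5 - E[R]) / SD[R] = (4 + 0.5 - 6.0000) / 1.4907 = -1.0062.
Step 5: Two-sided p-value via normal approximation = 2*(1 - Phi(|z|)) = 0.314305.
Step 6: alpha = 0.05. fail to reject H0.

R = 4, z = -1.0062, p = 0.314305, fail to reject H0.


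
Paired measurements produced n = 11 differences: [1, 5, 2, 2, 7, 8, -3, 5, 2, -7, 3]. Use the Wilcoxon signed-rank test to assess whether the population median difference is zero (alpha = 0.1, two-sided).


Step 1: Drop any zero differences (none here) and take |d_i|.
|d| = [1, 5, 2, 2, 7, 8, 3, 5, 2, 7, 3]
Step 2: Midrank |d_i| (ties get averaged ranks).
ranks: |1|->1, |5|->7.5, |2|->3, |2|->3, |7|->9.5, |8|->11, |3|->5.5, |5|->7.5, |2|->3, |7|->9.5, |3|->5.5
Step 3: Attach original signs; sum ranks with positive sign and with negative sign.
W+ = 1 + 7.5 + 3 + 3 + 9.5 + 11 + 7.5 + 3 + 5.5 = 51
W- = 5.5 + 9.5 = 15
(Check: W+ + W- = 66 should equal n(n+1)/2 = 66.)
Step 4: Test statistic W = min(W+, W-) = 15.
Step 5: Ties in |d|, so use the tie-corrected normal approximation.
        E[W] = n(n+1)/4 = 11*12/4 = 33.
        Tie groups: |d|=2 (t=3), |d|=3 (t=2), |d|=5 (t=2), |d|=7 (t=2); sum(t^3 - t) = 42.
        Var[W] = n(n+1)(2n+1)/24 - sum(t^3-t)/48 = 3036/24 - 42/48 = 125.625.
        z = (W - E[W]) / sqrt(Var[W]) = (15 - 33) / 11.2083 = -1.6060.
        Two-sided p = 2*Phi(z) = 0.108283.
Step 6: alpha = 0.1. fail to reject H0.

W+ = 51, W- = 15, W = min = 15, p = 0.108283, fail to reject H0.


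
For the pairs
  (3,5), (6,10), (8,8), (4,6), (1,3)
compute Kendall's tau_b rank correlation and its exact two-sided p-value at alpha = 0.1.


Step 1: Enumerate the 10 unordered pairs (i,j) with i<j and classify each by sign(x_j-x_i) * sign(y_j-y_i).
  (1,2):dx=+3,dy=+5->C; (1,3):dx=+5,dy=+3->C; (1,4):dx=+1,dy=+1->C; (1,5):dx=-2,dy=-2->C
  (2,3):dx=+2,dy=-2->D; (2,4):dx=-2,dy=-4->C; (2,5):dx=-5,dy=-7->C; (3,4):dx=-4,dy=-2->C
  (3,5):dx=-7,dy=-5->C; (4,5):dx=-3,dy=-3->C
Step 2: C = 9, D = 1, total pairs = 10.
Step 3: tau = (C - D)/(n(n-1)/2) = (9 - 1)/10 = 0.800000.
Step 4: Exact two-sided p-value (enumerate n! = 120 permutations of y under H0): p = 0.083333.
Step 5: alpha = 0.1. reject H0.

tau_b = 0.8000 (C=9, D=1), p = 0.083333, reject H0.


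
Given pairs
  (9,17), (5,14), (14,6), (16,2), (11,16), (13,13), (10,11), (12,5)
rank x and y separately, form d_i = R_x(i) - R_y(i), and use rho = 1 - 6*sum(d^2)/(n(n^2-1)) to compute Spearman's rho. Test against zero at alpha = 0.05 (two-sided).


Step 1: Rank x and y separately (midranks; no ties here).
rank(x): 9->2, 5->1, 14->7, 16->8, 11->4, 13->6, 10->3, 12->5
rank(y): 17->8, 14->6, 6->3, 2->1, 16->7, 13->5, 11->4, 5->2
Step 2: d_i = R_x(i) - R_y(i); compute d_i^2.
  (2-8)^2=36, (1-6)^2=25, (7-3)^2=16, (8-1)^2=49, (4-7)^2=9, (6-5)^2=1, (3-4)^2=1, (5-2)^2=9
sum(d^2) = 146.
Step 3: rho = 1 - 6*146 / (8*(8^2 - 1)) = 1 - 876/504 = -0.738095.
Step 4: Under H0, t = rho * sqrt((n-2)/(1-rho^2)) = -2.6797 ~ t(6).
Step 5: Two-sided p-value from the t-distribution with 6 df = 0.036553.
Step 6: alpha = 0.05. reject H0.

rho = -0.7381, p = 0.036553, reject H0 at alpha = 0.05.


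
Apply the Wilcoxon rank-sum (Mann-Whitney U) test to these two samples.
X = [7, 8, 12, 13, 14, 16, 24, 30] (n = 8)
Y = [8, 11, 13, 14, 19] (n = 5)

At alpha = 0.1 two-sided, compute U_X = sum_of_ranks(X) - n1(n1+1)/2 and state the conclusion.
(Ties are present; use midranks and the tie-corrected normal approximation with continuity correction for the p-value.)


Step 1: Combine and sort all 13 observations; assign midranks.
sorted (value, group): (7,X), (8,X), (8,Y), (11,Y), (12,X), (13,X), (13,Y), (14,X), (14,Y), (16,X), (19,Y), (24,X), (30,X)
ranks: 7->1, 8->2.5, 8->2.5, 11->4, 12->5, 13->6.5, 13->6.5, 14->8.5, 14->8.5, 16->10, 19->11, 24->12, 30->13
Step 2: Rank sum for X: R1 = 1 + 2.5 + 5 + 6.5 + 8.5 + 10 + 12 + 13 = 58.5.
Step 3: U_X = R1 - n1(n1+1)/2 = 58.5 - 8*9/2 = 58.5 - 36 = 22.5.
       U_Y = n1*n2 - U_X = 40 - 22.5 = 17.5.
Step 4: Ties are present, so use the tie-corrected normal approximation (with continuity correction) for the p-value.
Step 5: p-value = 0.768770; compare to alpha = 0.1. fail to reject H0.

U_X = 22.5, p = 0.768770, fail to reject H0 at alpha = 0.1.
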